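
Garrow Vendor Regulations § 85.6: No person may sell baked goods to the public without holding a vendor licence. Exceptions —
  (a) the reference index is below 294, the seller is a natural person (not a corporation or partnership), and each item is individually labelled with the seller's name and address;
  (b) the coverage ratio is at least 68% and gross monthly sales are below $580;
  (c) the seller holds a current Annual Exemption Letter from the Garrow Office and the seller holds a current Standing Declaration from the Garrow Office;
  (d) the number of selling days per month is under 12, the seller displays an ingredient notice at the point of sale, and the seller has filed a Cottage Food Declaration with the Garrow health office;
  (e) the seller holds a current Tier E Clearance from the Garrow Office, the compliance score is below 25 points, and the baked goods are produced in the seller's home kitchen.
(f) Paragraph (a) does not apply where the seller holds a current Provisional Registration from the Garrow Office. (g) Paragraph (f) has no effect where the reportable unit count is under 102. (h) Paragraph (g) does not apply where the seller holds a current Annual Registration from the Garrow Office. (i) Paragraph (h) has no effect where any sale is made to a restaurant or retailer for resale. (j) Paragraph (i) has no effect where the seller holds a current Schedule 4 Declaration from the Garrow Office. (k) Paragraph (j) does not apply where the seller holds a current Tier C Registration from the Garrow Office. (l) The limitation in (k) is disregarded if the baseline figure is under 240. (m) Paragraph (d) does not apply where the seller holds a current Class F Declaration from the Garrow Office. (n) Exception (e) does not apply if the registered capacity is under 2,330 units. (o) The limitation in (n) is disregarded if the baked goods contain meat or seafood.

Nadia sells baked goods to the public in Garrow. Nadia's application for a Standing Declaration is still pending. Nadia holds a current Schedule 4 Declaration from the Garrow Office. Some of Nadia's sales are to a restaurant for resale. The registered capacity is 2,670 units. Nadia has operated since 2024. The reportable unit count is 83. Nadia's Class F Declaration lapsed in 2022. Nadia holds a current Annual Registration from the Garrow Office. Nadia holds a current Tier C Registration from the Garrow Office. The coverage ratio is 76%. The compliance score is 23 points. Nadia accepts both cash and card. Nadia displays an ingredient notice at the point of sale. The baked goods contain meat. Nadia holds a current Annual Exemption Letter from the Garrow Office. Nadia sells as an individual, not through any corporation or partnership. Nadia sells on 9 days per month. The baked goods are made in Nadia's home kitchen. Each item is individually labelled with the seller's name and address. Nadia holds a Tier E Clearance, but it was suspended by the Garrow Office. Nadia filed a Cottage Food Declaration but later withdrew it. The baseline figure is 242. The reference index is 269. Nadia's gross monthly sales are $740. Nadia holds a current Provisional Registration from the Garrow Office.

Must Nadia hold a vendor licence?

Exception (a)'s conditions are all satisfied: the reference index is 269, below the 294 limit; the seller is a natural person; items are individually labelled. Considering the limiting provisions: (f) would limit (a) — a current Provisional Registration is held — but (g) sets (f) aside: (g) applies — the reportable unit count is 83, under the 102 limit. (h) operates (a current Annual Registration is held), but is overridden by (i): (i) is engaged — some sales are to a restaurant for resale. (j) would limit (i) — a current Schedule 4 Declaration is held — but (k) sets (j) aside: (k) operates — a current Tier C Registration is held. (l), which would lift (k), is inapplicable — the baseline figure is 242, not under 240. So (a) applies.
Exception (b) fails — gross monthly sales are $740, not below $580.
Exception (c) does not apply: there is no Standing Declaration in force.
Exception (d) requires that the seller has filed a Cottage Food Declaration with the Garrow health office; but the Cottage Food Declaration was withdrawn, so (d) is unavailable.
Exception (e) does not apply: no current Tier E Clearance is held.

No — exception (a) applies; Nadia is not required to hold a vendor licence.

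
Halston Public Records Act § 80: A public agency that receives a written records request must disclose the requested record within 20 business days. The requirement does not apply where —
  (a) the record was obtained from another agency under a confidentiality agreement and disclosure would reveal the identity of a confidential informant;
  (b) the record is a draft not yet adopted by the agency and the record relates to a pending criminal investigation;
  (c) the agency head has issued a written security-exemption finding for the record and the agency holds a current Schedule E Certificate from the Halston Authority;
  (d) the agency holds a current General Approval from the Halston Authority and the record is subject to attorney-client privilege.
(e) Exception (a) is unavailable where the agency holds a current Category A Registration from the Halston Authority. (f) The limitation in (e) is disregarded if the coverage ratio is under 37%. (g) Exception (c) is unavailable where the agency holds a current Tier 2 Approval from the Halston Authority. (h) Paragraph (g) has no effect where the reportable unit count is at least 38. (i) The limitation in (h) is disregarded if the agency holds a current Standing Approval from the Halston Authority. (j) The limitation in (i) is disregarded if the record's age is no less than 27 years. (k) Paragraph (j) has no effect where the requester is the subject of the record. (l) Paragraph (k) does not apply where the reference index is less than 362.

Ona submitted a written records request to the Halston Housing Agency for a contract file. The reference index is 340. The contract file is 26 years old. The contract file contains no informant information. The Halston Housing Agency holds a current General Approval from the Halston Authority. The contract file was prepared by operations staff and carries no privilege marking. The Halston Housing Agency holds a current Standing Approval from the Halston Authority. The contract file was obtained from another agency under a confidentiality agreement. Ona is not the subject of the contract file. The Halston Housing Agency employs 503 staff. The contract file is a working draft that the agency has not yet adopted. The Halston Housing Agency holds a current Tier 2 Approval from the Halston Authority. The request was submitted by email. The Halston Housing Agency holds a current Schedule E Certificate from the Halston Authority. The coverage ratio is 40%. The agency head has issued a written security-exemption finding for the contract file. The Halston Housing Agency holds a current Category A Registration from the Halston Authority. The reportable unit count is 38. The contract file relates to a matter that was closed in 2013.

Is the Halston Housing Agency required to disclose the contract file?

Yes — the Halston Housing Agency must disclose the contract file.

Exception (a) requires that disclosure would reveal the identity of a confidential informant; but the contract file contains no informant information, so (a) is unavailable.
Exception (b) does not apply: the contract file relates to a closed matter.
Exception (c) is satisfied on its face — a written security-exemption finding has been issued; a current Schedule E Certificate is held. But applying paragraphs (g)–(l): (g) operates against (c): a current Tier 2 Approval is held. (h) applies (the reportable unit count is 38, meeting the 38 threshold), but yields to (i): (i) operates — a current Standing Approval is held. (j), which would lift (i), does not operate here — the record's age is 26 years, short of 27 years. Exception (c) does not apply.
Exception (d) fails — the contract file carries no privilege marking.
No exception displaces § 80.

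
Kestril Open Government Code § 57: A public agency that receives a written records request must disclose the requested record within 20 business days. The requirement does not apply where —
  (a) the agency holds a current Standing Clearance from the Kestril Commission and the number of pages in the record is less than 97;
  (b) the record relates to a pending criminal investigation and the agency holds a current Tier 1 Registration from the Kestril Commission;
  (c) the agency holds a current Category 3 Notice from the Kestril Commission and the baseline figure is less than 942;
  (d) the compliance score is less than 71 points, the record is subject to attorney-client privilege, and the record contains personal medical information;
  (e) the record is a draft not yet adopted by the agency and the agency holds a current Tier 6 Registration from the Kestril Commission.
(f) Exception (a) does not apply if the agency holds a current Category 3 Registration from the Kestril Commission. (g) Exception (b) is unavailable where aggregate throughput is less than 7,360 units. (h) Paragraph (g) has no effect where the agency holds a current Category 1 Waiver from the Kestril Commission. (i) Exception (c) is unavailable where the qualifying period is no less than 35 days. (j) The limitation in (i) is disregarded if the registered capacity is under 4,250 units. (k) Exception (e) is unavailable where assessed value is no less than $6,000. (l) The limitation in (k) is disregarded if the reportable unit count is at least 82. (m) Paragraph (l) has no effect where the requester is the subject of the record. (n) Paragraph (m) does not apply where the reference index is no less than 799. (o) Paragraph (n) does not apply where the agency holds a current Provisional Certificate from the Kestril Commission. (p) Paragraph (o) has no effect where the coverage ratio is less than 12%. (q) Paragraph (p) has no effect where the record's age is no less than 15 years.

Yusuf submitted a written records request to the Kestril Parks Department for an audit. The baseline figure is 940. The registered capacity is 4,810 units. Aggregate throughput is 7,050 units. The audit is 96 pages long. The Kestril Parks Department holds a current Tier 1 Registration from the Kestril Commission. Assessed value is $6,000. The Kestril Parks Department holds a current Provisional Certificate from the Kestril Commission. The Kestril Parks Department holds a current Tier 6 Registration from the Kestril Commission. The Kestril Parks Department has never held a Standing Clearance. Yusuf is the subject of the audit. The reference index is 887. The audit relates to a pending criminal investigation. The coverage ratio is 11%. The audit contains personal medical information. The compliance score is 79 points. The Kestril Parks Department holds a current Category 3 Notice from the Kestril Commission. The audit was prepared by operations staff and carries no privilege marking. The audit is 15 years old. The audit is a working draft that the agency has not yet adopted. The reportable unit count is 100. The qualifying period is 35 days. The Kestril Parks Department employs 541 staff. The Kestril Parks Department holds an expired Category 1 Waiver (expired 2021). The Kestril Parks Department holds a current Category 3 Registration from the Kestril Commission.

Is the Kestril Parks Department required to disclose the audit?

Yes — the Kestril Parks Department must disclose the audit.

Exception (a) requires that the agency holds a current Standing Clearance from the Kestril Commission; but the Standing Clearance is not current, so (a) is unavailable.
Exception (b)'s conditions are all satisfied: the audit relates to a pending investigation; a current Tier 1 Registration is held. Turning to paragraphs (g)–(h): (g) applies — aggregate throughput is 7,050 units, less than the 7,360 units limit. (h) is not engaged (the Category 1 Waiver is not current), so (g) stands. (b) is therefore removed.
Exception (c)'s conditions are all satisfied: a current Category 3 Notice is held; the baseline figure is 940, less than the 942 limit. But: (i) operates against (c): the qualifying period is 35 days, meeting the 35 days threshold. (j), which would lift (i), is not engaged — the registered capacity is 4,810 units, not under 4,250 units. (c) is therefore removed.
Exception (d) does not apply: the compliance score is 79 points, not less than 71 points.
All of (e)'s requirements are met (the audit is an unadopted draft; a current Tier 6 Registration is held). Turning to paragraphs (k)–(q): (k) operates against (e): assessed value is $6,000, meeting the $6,000 threshold. (l) would limit (k) — the reportable unit count is 100, meeting the 82 threshold — but (m) sets (l) aside: (m) is triggered — Yusuf is the subject of the audit. (n) would limit (m) — the reference index is 887, meeting the 799 threshold — but (o) sets (n) aside: (o) applies — a current Provisional Certificate is held. (p) would limit (o) — the coverage ratio is 11%, less than the 12% limit — but (q) sets (p) aside: (q) operates against (p): the record's age is 15 years, meeting the 15 years threshold. Exception (e) does not apply.
Every exception is unavailable, so the rule governs.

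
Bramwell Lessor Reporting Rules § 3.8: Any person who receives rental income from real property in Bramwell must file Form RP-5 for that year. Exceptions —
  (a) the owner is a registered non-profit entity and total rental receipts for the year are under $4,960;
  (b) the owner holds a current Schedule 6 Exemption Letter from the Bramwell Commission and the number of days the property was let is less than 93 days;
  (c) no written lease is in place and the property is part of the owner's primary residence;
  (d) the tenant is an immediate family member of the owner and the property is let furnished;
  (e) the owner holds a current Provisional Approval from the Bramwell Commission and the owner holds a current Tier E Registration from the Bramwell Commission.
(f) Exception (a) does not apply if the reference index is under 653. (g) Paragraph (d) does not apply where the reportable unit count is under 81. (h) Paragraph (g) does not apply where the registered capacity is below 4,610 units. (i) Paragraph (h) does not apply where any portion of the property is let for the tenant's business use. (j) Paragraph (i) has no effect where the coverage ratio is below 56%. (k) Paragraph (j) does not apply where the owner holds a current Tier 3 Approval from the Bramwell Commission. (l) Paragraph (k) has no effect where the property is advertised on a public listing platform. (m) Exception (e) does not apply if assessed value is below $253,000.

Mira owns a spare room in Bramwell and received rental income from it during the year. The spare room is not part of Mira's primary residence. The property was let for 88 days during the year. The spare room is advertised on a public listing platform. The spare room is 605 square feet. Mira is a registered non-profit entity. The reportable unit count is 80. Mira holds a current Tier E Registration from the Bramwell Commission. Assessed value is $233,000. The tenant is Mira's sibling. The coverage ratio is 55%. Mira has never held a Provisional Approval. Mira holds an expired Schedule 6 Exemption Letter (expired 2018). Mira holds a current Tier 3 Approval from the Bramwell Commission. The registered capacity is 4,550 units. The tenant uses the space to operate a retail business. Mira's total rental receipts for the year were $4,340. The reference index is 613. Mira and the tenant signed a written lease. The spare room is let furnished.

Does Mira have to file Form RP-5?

Exception (a) is satisfied on its face — Mira is a registered non-profit; total rental receipts for the year are $4,340, under the $4,960 limit. Turning to paragraph (f): (f) operates against (a): the reference index is 613, under the 653 limit. (a) is therefore removed.
Exception (b) requires that the owner holds a current Schedule 6 Exemption Letter from the Bramwell Commission; but there is no Schedule 6 Exemption Letter in force, so (b) is unavailable.
Exception (c) does not apply: a written lease is in place.
Exception (d)'s conditions are all satisfied: the tenant is an immediate family member; the property is let furnished. Applying paragraphs (g)–(l): (g) applies (the reportable unit count is 80, under the 81 limit), but is displaced by (h): (h) operates — the registered capacity is 4,550 units, below the 4,610 units limit. (i) would limit (h) — the space is let for business use — but (j) sets (i) aside: (j) operates — the coverage ratio is 55%, below the 56% limit. (k) would limit (j) — a current Tier 3 Approval is held — but (l) sets (k) aside: (l) operates against (k): the property is publicly advertised. So (d) applies.
Exception (e) fails — the Provisional Approval is not current.

No — exception (d) applies; Mira is not required to file Form RP-5.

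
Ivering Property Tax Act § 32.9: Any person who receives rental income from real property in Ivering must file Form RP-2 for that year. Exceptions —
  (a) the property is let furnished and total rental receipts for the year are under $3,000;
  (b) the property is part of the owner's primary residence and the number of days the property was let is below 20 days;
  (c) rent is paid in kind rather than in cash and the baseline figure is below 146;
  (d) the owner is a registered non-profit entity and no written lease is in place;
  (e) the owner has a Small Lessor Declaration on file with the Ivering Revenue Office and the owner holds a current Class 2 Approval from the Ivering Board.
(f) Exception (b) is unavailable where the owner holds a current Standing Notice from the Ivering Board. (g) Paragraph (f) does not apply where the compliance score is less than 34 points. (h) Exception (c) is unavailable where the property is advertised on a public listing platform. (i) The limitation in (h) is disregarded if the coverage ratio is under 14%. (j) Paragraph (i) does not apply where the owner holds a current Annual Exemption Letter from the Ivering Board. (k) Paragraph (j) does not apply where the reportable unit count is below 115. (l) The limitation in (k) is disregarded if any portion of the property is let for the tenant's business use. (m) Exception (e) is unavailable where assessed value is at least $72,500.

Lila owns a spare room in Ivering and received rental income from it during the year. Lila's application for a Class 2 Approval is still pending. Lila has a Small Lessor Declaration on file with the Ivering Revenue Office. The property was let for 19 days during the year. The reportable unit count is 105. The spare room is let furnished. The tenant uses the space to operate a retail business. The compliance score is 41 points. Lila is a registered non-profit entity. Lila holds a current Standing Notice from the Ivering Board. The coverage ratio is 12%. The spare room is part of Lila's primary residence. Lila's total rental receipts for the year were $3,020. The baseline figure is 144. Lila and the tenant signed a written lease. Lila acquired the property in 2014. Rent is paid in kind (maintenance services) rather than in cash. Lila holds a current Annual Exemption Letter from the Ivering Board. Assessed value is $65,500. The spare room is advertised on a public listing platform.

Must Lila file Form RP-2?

Exception (a) fails — total rental receipts for the year are $3,020, not under $3,000.
Exception (b): the spare room is part of the primary residence; the number of days the property was let is 19 days, below the 20 days limit — every condition holds. But: (f) operates against (b): a current Standing Notice is held. (g), which would lift (f), is inapplicable — the compliance score is 41 points, not less than 34 points. (b) is therefore removed.
Exception (c) is satisfied on its face — rent is paid in kind; the baseline figure is 144, below the 146 limit. However, paragraphs (h)–(l) must be considered: (h) is triggered — the property is publicly advertised. (i) would limit (h) — the coverage ratio is 12%, under the 14% limit — but (j) sets (i) aside: (j) is triggered — a current Annual Exemption Letter is held. (k) operates (the reportable unit count is 105, below the 115 limit), but is displaced by (l): (l) operates against (k): the space is let for business use. (c) is therefore removed.
Exception (d) requires that no written lease is in place; but a written lease is in place, so (d) is unavailable.
Exception (e) requires that the owner holds a current Class 2 Approval from the Ivering Board; but there is no Class 2 Approval in force, so (e) is unavailable.
Every exception is unavailable, so the rule governs.

Yes — Lila must file Form RP-2.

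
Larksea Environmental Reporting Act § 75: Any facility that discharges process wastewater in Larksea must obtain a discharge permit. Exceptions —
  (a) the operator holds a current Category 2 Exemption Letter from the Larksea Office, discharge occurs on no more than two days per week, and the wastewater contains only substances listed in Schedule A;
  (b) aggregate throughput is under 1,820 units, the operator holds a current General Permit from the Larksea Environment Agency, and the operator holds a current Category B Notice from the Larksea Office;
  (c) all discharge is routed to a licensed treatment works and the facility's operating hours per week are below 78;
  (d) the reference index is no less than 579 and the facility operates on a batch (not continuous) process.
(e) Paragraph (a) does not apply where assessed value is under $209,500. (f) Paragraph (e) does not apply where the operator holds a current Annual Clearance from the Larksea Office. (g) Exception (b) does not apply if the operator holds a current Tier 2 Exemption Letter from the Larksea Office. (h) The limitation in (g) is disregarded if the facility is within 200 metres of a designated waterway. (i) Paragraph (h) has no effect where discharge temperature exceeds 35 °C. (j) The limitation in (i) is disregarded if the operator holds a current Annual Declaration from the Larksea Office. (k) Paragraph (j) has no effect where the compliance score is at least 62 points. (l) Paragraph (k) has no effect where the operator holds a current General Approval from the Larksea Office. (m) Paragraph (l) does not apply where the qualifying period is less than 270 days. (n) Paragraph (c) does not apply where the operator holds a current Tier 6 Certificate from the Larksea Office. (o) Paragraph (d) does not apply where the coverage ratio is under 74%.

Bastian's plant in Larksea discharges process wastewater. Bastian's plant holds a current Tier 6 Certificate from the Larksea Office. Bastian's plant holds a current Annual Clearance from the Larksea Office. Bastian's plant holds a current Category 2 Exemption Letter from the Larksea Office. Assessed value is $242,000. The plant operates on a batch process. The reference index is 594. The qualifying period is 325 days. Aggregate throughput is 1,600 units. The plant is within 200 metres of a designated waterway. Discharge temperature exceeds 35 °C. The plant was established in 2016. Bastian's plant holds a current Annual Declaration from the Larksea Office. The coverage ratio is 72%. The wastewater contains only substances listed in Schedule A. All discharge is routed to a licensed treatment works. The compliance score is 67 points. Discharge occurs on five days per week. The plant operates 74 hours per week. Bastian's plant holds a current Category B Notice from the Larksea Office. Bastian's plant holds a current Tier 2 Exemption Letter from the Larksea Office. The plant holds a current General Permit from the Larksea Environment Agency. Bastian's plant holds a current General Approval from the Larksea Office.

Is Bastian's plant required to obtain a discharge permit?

Exception (a) requires that discharge occurs on no more than two days per week; but discharge occurs on five days per week, so (a) is unavailable.
All of (b)'s requirements are met (aggregate throughput is 1,600 units, under the 1,820 units limit; a current General Permit is held; a current Category B Notice is held). As to paragraphs (g)–(m): (g) would limit (b) — a current Tier 2 Exemption Letter is held — but (h) sets (g) aside: (h) operates against (g): the plant is within 200 m of a designated waterway. (i) would limit (h) — discharge temperature exceeds 35 °C — but (j) sets (i) aside: (j) operates against (i): a current Annual Declaration is held. (k) would limit (j) — the compliance score is 67 points, meeting the 62 points threshold — but (l) sets (k) aside: (l) operates against (k): a current General Approval is held. (m) is not engaged (the qualifying period is 325 days, not less than 270 days), so (l) stands. So (b) applies.
Exception (c)'s conditions are all satisfied: discharge is routed to a licensed treatment works; the facility's operating hours per week are 74, below the 78 limit. However, paragraph (n) must be considered: (n) applies — a current Tier 6 Certificate is held. (c) is therefore removed.
Exception (d)'s conditions are all satisfied: the reference index is 594, meeting the 579 threshold; the facility operates on a batch process. However, paragraph (o) must be considered: (o) operates — the coverage ratio is 72%, under the 74% limit. So (d) is unavailable.

No — exception (b) applies; Bastian's plant is not required to obtain a discharge permit.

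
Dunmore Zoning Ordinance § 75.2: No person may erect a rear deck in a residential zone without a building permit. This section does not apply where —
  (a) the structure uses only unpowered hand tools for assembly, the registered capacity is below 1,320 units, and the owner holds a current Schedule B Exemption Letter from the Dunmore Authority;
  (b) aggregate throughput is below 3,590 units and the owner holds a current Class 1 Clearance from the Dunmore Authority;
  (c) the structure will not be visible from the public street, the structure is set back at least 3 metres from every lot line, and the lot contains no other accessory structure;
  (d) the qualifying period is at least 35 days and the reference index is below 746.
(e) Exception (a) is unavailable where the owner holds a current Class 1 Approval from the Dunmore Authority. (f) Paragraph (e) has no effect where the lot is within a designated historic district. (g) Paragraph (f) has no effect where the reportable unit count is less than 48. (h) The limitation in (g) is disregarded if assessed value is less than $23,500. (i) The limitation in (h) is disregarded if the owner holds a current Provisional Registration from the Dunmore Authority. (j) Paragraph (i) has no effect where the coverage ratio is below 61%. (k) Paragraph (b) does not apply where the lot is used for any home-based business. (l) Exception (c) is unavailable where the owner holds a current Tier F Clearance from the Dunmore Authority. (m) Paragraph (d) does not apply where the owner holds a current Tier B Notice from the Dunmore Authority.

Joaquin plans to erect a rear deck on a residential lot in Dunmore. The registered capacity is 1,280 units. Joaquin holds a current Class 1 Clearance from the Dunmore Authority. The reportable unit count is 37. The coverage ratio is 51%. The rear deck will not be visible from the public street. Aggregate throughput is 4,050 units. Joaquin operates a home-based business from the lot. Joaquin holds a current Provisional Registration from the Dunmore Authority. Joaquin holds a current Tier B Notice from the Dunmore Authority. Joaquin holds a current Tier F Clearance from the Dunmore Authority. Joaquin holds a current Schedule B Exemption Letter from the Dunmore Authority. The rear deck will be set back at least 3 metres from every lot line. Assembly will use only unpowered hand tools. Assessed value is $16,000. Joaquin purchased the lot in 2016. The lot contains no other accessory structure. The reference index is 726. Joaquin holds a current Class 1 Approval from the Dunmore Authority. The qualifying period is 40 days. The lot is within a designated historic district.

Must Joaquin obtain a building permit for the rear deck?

Exception (a)'s conditions are all satisfied: assembly uses only hand tools; the registered capacity is 1,280 units, below the 1,320 units limit; a current Schedule B Exemption Letter is held. As to paragraphs (e)–(j): (e) operates (a current Class 1 Approval is held), but is set aside by (f): (f) operates against (e): the lot is in a historic district. (g) would limit (f) — the reportable unit count is 37, less than the 48 limit — but (h) sets (g) aside: (h) is engaged — assessed value is $16,000, less than the $23,500 limit. (i) would limit (h) — a current Provisional Registration is held — but (j) sets (i) aside: (j) applies — the coverage ratio is 51%, below the 61% limit. So (a) applies.
Exception (b) fails — aggregate throughput is 4,050 units, not below 3,590 units.
All of (c)'s requirements are met (the structure will not be visible from the street; the setback is at least 3 m on every side; the lot has no other accessory structure). However, paragraph (l) must be considered: (l) operates against (c): a current Tier F Clearance is held. Exception (c) does not apply.
Exception (d)'s conditions are all satisfied: the qualifying period is 40 days, meeting the 35 days threshold; the reference index is 726, below the 746 limit. But: (m) operates against (d): a current Tier B Notice is held. (d) is therefore removed.

No — exception (a) applies; Joaquin does not need a building permit.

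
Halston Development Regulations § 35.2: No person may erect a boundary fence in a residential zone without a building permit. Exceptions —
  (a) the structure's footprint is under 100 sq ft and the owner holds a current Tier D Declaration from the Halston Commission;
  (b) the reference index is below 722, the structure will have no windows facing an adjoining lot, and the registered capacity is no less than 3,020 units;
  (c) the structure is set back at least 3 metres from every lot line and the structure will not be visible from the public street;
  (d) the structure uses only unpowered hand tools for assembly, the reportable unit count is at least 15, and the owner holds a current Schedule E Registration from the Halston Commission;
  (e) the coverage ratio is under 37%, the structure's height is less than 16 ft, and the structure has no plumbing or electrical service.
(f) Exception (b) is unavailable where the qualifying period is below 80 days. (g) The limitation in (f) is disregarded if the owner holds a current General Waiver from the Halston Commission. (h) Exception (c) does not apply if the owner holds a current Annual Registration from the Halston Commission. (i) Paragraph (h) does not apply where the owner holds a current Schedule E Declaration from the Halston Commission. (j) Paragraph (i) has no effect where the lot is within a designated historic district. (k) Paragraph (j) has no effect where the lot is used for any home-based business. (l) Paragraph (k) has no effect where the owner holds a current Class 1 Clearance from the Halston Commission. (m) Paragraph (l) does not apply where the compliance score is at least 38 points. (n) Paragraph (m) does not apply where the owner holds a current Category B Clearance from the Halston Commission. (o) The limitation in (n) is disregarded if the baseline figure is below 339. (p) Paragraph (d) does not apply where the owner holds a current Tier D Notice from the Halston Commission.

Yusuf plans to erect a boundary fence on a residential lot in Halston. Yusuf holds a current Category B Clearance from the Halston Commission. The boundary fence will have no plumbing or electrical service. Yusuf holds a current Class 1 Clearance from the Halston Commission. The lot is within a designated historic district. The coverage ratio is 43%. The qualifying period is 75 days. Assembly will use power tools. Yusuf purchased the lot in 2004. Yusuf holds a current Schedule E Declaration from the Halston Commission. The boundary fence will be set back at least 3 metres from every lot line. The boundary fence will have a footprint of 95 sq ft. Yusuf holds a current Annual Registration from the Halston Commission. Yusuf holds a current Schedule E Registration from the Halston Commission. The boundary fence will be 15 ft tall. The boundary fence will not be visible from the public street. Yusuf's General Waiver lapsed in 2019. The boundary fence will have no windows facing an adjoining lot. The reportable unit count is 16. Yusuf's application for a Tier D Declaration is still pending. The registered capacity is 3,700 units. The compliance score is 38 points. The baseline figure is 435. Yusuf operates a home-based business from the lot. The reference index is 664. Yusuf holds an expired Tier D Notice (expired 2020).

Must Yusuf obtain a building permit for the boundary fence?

Exception (a) does not apply: the Tier D Declaration is not current.
All of (b)'s requirements are met (the reference index is 664, below the 722 limit; no windows face an adjoining lot; the registered capacity is 3,700 units, meeting the 3,020 units threshold). Turning to paragraphs (f)–(g): (f) is engaged — the qualifying period is 75 days, below the 80 days limit. (g) is not triggered (no current General Waiver is held), so (f) stands. (b) is therefore removed.
Exception (c): the setback is at least 3 m on every side; the structure will not be visible from the street — every condition holds. However, paragraphs (h)–(o) must be considered: (h) operates — a current Annual Registration is held. (i) would limit (h) — a current Schedule E Declaration is held — but (j) sets (i) aside: (j) is triggered — the lot is in a historic district. (k) would limit (j) — a home-based business operates on the lot — but (l) sets (k) aside: (l) applies — a current Class 1 Clearance is held. (m) is engaged (the compliance score is 38 points, meeting the 38 points threshold), but yields to (n): (n) operates against (m): a current Category B Clearance is held. (o), which would lift (n), is not triggered — the baseline figure is 435, not below 339. Exception (c) does not apply.
Exception (d) requires that the structure uses only unpowered hand tools for assembly; but assembly uses power tools, so (d) is unavailable.
Exception (e) does not apply: the coverage ratio is 43%, not under 37%.
Every exception is unavailable, so the rule governs.

Yes — Yusuf must obtain a building permit.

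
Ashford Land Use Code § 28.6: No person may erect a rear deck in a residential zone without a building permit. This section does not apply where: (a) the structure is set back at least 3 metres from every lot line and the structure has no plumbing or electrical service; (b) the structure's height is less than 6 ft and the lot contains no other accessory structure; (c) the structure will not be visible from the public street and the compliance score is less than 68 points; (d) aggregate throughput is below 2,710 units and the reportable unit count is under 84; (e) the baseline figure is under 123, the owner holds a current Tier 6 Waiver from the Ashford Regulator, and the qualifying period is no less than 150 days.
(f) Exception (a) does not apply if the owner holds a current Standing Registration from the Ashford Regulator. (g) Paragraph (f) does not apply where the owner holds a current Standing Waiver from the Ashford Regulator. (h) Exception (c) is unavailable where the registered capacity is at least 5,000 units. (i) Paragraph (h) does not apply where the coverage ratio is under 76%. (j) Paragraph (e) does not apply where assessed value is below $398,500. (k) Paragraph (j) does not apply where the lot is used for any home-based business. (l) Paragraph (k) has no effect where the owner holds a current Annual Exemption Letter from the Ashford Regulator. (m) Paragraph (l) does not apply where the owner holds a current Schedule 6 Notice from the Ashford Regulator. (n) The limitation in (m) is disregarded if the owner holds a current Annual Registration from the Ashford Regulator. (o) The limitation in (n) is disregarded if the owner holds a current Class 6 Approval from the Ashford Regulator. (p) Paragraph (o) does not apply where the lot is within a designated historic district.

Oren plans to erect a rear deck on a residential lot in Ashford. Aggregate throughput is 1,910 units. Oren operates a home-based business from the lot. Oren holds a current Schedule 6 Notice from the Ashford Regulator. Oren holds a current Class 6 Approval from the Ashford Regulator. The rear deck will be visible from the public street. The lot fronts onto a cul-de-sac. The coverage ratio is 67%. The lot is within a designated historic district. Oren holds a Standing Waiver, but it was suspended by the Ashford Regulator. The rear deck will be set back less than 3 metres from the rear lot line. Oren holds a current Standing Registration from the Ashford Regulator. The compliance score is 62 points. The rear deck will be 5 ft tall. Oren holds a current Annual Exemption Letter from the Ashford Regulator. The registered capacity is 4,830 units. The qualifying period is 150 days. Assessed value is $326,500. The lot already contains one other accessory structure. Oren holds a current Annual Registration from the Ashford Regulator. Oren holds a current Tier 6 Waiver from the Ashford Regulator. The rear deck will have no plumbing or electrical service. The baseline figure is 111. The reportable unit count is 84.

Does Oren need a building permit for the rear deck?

Exception (a) does not apply: the rear setback is under 3 m.
Exception (b) does not apply: the lot already has another accessory structure.
Exception (c) does not apply: the structure will be visible from the street.
Exception (d) fails — the reportable unit count is 84, not under 84.
Exception (e) is satisfied on its face — the baseline figure is 111, under the 123 limit; a current Tier 6 Waiver is held; the qualifying period is 150 days, meeting the 150 days threshold. However, paragraphs (j)–(p) must be considered: (j) operates against (e): assessed value is $326,500, below the $398,500 limit. (k) operates (a home-based business operates on the lot), but is displaced by (l): (l) applies — a current Annual Exemption Letter is held. (m) operates (a current Schedule 6 Notice is held), but is itself disapplied by (n): (n) operates against (m): a current Annual Registration is held. (o) is engaged (a current Class 6 Approval is held), but is overridden by (p): (p) operates against (o): the lot is in a historic district. So (e) is unavailable.
None of the exceptions is available; § 28.6 applies in full.

Yes — Oren must obtain a building permit.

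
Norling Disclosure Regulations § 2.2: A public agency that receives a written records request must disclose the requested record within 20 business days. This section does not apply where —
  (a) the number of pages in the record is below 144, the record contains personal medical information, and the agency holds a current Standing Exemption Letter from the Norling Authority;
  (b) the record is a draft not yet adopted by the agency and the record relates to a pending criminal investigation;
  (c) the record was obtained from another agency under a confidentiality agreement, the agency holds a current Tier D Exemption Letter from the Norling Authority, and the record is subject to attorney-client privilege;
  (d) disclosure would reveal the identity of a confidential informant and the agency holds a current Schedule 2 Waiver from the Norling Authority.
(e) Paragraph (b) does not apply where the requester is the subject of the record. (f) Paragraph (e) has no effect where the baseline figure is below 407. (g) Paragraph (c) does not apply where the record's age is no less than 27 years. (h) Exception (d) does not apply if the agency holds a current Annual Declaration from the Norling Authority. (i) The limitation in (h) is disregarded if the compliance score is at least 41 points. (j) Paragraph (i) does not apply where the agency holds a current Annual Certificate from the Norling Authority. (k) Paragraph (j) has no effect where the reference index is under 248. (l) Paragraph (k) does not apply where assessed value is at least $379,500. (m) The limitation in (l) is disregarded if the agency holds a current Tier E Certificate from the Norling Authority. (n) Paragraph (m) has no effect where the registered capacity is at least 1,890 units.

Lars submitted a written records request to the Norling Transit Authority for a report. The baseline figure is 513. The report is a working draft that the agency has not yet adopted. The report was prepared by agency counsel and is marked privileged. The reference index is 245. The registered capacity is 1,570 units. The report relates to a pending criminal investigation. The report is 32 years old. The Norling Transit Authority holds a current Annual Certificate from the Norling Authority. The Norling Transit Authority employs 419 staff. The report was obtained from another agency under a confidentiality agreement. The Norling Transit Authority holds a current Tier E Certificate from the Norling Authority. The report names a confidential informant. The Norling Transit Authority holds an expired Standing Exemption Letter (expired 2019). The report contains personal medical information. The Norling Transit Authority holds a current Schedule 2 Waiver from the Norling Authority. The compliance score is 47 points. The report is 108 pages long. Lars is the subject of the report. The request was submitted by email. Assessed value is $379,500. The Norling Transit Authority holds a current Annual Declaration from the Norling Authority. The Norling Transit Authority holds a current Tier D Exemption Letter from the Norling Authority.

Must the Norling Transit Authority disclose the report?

Exception (a) does not apply: no current Standing Exemption Letter is held.
Exception (b): the report is an unadopted draft; the report relates to a pending investigation — every condition holds. Turning to paragraphs (e)–(f): (e) is engaged — Lars is the subject of the report. (f), which would lift (e), is not triggered — the baseline figure is 513, not below 407. Exception (b) does not apply.
Exception (c): the report was obtained under a confidentiality agreement; a current Tier D Exemption Letter is held; the report is privileged — every condition holds. But applying paragraph (g): (g) operates against (c): the record's age is 32 years, meeting the 27 years threshold. So (c) is unavailable.
All of (d)'s requirements are met (the report names a confidential informant; a current Schedule 2 Waiver is held). Applying paragraphs (h)–(n): (h) would limit (d) — a current Annual Declaration is held — but (i) sets (h) aside: (i) operates against (h): the compliance score is 47 points, meeting the 41 points threshold. (j) is engaged (a current Annual Certificate is held), but is itself disapplied by (k): (k) is engaged — the reference index is 245, under the 248 limit. (l) operates (assessed value is $379,500, meeting the $379,500 threshold), but is displaced by (m): (m) applies — a current Tier E Certificate is held. (n) is not triggered (the registered capacity is 1,570 units, short of 1,890 units), so (m) stands. Exception (d) stands.

No — exception (d) applies; the Norling Transit Authority is not required to disclose the report.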